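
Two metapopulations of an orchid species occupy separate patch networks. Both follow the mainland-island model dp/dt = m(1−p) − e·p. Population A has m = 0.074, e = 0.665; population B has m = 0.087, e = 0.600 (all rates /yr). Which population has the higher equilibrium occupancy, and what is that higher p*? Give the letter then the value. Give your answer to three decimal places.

B, 0.127

A: p*_A = m/(m+e) = 0.074/0.7390 = 0.1001.
B: p*_B = 0.087/0.6870 = 0.1266.
B is higher at 0.1266.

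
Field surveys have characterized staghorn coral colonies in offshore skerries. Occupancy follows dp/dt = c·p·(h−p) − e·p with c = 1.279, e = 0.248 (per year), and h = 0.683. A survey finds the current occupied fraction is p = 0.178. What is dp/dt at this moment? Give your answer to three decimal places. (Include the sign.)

Colonization term: c·p·(h−p) = 1.279×0.178×0.5050 = 0.11497.
Extinction term: e·p = 0.04414.
dp/dt = 0.11497 − 0.04414 = 0.07083.

0.071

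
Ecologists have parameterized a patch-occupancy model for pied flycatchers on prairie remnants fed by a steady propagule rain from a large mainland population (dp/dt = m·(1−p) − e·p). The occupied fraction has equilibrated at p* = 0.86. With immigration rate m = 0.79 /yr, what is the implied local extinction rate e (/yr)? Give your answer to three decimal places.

0.129

At equilibrium m(1−p*) = e·p*, so e = m(1−p*)/p*.
e = 0.79 × 0.1400 / 0.86 = 0.1286.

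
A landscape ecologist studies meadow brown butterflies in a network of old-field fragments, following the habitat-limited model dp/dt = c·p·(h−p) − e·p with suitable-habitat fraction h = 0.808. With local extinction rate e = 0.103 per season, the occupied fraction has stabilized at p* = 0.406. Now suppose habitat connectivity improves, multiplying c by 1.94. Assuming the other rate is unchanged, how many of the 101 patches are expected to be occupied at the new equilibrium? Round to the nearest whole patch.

61

Balance c(h−p*) = e gives c = e/(0.808 − 0.40600) = 0.103/0.40200 = 0.25622.
New p* = 0.808 − e/c = 0.808 − 0.10300/0.49707 = 0.60079.
Expected occupied = 101 × 0.60079 = 60.68 ≈ 61.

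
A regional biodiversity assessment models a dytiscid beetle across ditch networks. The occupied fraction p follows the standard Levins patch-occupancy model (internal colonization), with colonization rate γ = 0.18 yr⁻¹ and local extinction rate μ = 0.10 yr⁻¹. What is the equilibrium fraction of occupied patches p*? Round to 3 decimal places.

0.444

Setting dp/dt = 0 and dividing through by p* gives γ·(1−p*) = μ.
So p* = 1 − μ/γ = 1 − 0.10/0.18 = 1 − 0.5556 = 0.4444.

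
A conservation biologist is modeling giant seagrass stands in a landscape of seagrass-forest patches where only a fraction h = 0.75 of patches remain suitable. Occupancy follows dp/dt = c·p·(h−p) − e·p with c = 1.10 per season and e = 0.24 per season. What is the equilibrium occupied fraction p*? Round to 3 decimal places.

0.532

Setting dp/dt = 0 and dividing by p* gives c·(h−p*) = e.
So p* = h − e/c = 0.75 − 0.24/1.10 = 0.75 − 0.2182 = 0.5318.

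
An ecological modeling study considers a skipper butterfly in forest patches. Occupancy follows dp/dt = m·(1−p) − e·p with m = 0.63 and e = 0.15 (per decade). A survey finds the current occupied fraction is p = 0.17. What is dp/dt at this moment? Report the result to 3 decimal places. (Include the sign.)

Colonization term: m·(1−p) = 0.63×0.8300 = 0.52290.
Extinction term: e·p = 0.02550.
dp/dt = 0.52290 − 0.02550 = 0.49740.

0.497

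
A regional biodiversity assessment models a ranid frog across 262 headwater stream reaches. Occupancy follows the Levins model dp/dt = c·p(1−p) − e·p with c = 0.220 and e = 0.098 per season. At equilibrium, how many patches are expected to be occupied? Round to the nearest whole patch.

p* = 1 − e/c = 1 − 0.098/0.220 = 0.5545.
Expected occupied patches = N × p* = 262 × 0.5545 = 145.29 ≈ 145.

145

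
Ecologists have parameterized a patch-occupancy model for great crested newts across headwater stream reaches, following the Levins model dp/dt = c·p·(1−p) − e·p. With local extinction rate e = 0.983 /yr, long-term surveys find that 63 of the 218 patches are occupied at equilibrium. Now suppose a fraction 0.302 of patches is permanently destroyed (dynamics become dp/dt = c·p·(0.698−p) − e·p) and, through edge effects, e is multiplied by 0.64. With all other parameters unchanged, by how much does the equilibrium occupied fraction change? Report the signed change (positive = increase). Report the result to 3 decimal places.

-0.046

Observed p* = 63/218 = 0.28899.
Balance c(1−p*) = e gives c = e/(1 − 0.28899) = 0.983/0.71101 = 1.38254.
New p* = 0.698 − e/c = 0.698 − 0.62912/1.38254 = 0.24295.
Δp* = 0.24295 − 0.28899 = -0.04604.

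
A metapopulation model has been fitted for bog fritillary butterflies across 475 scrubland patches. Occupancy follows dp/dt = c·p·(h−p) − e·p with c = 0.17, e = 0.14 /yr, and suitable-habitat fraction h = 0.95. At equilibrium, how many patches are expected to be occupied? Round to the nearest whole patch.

p* = h − e/c = 0.95 − 0.8235 = 0.1265.
Expected occupied patches = N × p* = 475 × 0.1265 = 60.07 ≈ 60.

60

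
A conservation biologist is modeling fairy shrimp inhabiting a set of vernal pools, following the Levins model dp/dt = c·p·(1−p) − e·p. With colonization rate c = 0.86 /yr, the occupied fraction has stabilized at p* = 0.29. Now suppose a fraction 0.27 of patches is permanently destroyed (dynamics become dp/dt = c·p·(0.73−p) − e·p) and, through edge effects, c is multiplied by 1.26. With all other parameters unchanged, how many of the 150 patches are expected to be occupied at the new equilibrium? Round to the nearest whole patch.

Balance c(1−p*) = e gives e = 0.86×(1 − 0.29000) = 0.61060.
New p* = 0.73 − e/c = 0.73 − 0.61060/1.08360 = 0.16651.
Expected occupied = 150 × 0.16651 = 24.98 ≈ 25.

25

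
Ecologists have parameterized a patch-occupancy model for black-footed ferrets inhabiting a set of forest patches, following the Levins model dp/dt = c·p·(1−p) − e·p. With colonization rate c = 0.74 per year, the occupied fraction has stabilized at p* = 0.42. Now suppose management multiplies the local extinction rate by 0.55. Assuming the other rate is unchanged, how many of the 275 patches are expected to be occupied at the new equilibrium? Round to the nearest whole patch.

187

Balance c(1−p*) = e gives e = 0.74×(1 − 0.42000) = 0.42920.
New p* = 1 − e/c = 1 − 0.23606/0.74000 = 0.68100.
Expected occupied = 275 × 0.68100 = 187.28 ≈ 187.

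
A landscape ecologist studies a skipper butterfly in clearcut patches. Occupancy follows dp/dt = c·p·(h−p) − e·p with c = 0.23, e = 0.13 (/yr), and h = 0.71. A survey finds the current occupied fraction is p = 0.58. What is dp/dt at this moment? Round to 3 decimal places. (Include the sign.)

-0.058

Colonization term: c·p·(h−p) = 0.23×0.58×0.1300 = 0.01734.
Extinction term: e·p = 0.07540.
dp/dt = 0.01734 − 0.07540 = -0.05806.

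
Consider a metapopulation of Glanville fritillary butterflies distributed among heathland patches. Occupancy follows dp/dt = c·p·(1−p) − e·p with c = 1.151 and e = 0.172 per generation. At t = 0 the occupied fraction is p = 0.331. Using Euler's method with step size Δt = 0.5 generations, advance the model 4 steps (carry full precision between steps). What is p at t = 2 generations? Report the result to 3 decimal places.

Update rule: p ← p + [c·p·(1−p) − e·p]·Δt with Δt = 0.5.
p: 0.33100 → 0.42997  (Δp = +0.09897)
p: 0.42997 → 0.53405  (Δp = +0.10408)
p: 0.53405 → 0.63133  (Δp = +0.09728)
p: 0.63133 → 0.71098  (Δp = +0.07966)

0.711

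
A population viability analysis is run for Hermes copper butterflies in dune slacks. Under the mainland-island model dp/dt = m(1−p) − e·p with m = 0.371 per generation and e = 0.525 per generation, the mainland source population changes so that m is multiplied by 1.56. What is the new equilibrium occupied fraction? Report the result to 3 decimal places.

Before: p* = 0.371/(0.371+0.525) = 0.4141.
After: m = 0.57876, e = 0.525; p* = 0.57876/1.1038 = 0.5244.

0.524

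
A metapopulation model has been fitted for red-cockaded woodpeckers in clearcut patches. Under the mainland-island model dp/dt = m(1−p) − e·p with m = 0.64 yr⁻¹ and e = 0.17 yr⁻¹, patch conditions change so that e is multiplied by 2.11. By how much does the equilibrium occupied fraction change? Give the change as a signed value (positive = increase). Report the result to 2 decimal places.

-0.15

Before: p* = 0.64/(0.64+0.17) = 0.7901.
After: m = 0.64, e = 0.3587; p* = 0.64/0.9987 = 0.6408.
Δp* = 0.6408 − 0.7901 = -0.1493.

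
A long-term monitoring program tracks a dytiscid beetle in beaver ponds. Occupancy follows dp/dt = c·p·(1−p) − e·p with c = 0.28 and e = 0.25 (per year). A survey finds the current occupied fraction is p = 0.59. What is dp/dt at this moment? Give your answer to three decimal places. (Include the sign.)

Colonization term: c·p·(1−p) = 0.28×0.59×0.4100 = 0.06773.
Extinction term: e·p = 0.14750.
dp/dt = 0.06773 − 0.14750 = -0.07977.

-0.080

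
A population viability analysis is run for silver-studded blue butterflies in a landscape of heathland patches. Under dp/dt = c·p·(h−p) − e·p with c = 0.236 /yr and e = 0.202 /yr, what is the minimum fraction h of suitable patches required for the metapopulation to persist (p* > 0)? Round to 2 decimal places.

p* = h − e/c is positive only when h > e/c.
h_min = e/c = 0.202/0.236 = 0.8559.

0.86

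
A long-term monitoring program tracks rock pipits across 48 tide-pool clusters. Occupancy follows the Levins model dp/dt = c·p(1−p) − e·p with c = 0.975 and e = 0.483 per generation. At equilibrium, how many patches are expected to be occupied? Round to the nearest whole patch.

24

p* = 1 − e/c = 1 − 0.483/0.975 = 0.5046.
Expected occupied patches = N × p* = 48 × 0.5046 = 24.22 ≈ 24.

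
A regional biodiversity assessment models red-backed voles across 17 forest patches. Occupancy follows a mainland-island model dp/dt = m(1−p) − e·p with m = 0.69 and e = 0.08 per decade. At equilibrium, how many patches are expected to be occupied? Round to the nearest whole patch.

p* = m/(m+e) = 0.69/0.7700 = 0.8961.
Expected occupied patches = N × p* = 17 × 0.8961 = 15.23 ≈ 15.

15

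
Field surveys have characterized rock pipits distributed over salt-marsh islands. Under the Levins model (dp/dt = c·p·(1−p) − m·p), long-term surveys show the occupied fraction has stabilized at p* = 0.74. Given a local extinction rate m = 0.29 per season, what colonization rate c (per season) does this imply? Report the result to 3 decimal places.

1.115

At equilibrium c(1−p*) = m, so c = m/(1−p*).
c = 0.29/(1 − 0.74) = 0.29/0.2600 = 1.1154.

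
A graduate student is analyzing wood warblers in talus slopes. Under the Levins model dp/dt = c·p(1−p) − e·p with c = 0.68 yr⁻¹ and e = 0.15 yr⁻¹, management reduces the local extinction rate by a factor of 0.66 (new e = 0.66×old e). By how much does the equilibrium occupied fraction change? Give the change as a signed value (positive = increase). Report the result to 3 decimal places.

Before: p* = 1 − 0.15/0.68 = 0.7794.
After the change, c = 0.68, e = 0.099, so p* = 1 − 0.099/0.68 = 0.8544.
Δp* = 0.8544 − 0.7794 = +0.0750.

0.075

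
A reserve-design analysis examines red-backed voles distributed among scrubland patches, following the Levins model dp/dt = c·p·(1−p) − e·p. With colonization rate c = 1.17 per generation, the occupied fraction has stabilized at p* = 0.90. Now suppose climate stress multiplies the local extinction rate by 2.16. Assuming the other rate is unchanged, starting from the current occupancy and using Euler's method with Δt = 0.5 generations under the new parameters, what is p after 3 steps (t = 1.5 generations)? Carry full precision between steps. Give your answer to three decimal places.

Balance c(1−p*) = e gives e = 1.17×(1 − 0.90000) = 0.11700.
Starting from p₀ = 0.90000; update p ← p + (dp/dt)·Δt with the new parameters.
step 1: Δp = -0.06107, p = 0.83893
step 2: Δp = -0.02696, p = 0.81197
step 3: Δp = -0.01329, p = 0.79868

0.799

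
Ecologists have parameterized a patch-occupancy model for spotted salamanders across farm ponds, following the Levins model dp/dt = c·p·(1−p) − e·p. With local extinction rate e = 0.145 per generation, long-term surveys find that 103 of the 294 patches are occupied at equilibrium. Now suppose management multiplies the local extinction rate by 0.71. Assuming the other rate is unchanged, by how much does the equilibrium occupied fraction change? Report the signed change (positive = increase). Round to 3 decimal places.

0.188

Observed p* = 103/294 = 0.35034.
Balance c(1−p*) = e gives c = e/(1 − 0.35034) = 0.145/0.64966 = 0.22319.
New p* = 1 − e/c = 1 − 0.10295/0.22319 = 0.53873.
Δp* = 0.53873 − 0.35034 = +0.18839.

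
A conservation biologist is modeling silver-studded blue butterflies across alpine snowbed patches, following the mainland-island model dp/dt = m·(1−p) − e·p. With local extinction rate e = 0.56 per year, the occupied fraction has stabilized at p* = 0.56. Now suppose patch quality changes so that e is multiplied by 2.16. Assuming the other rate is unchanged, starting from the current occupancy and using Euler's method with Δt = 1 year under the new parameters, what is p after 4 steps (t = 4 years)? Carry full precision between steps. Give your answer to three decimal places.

0.508

Balance m(1−p*) = e·p* gives m = e·p*/(1−p*) = 0.56×0.56000/0.44000 = 0.71273.
Starting from p₀ = 0.56000; update p ← p + (dp/dt)·Δt with the new parameters.
step 1: Δp = -0.36378, p = 0.19622
step 2: Δp = +0.33552, p = 0.53174
step 3: Δp = -0.30946, p = 0.22228
step 4: Δp = +0.28542, p = 0.50771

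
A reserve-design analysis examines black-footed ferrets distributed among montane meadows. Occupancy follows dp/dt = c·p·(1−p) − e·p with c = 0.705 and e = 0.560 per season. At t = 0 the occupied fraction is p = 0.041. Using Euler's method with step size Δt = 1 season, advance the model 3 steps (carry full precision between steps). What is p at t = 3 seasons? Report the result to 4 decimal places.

0.0565

Update rule: p ← p + [c·p·(1−p) − e·p]·Δt with Δt = 1.
t = 1: p = 0.04100 + (+0.00476) = 0.04576
t = 2: p = 0.04576 + (+0.00516) = 0.05092
t = 3: p = 0.05092 + (+0.00556) = 0.05647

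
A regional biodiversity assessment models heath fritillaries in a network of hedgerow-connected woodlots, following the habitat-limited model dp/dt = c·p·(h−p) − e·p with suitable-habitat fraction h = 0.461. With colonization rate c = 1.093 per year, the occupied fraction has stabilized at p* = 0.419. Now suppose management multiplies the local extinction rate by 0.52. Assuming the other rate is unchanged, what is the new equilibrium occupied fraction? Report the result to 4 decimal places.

0.4392

Balance c(h−p*) = e gives e = 1.093×(0.461 − 0.41900) = 0.04591.
New p* = 0.461 − e/c = 0.461 − 0.02387/1.09300 = 0.43916.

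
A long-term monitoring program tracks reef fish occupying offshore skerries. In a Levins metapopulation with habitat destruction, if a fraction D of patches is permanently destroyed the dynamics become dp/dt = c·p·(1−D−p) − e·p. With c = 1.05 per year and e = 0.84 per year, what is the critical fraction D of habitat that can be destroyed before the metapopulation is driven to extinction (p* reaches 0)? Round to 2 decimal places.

0.20

The nontrivial equilibrium is p* = (1−D) − e/c; extinction occurs when this hits zero.
So D_crit = 1 − e/c = 1 − 0.84/1.05 = 1 − 0.8000 = 0.2000.
Note this equals the original equilibrium occupancy — the Levins extinction-debt result.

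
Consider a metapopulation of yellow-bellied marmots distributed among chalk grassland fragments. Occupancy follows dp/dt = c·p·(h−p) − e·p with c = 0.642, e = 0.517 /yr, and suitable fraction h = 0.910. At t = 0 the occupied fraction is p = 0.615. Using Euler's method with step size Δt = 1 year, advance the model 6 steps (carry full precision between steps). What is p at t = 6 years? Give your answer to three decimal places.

Update rule: p ← p + [c·p·(h−p) − e·p]·Δt with Δt = 1.
p: 0.61500 → 0.41352  (Δp = -0.20148)
p: 0.41352 → 0.33154  (Δp = -0.08198)
p: 0.33154 → 0.28326  (Δp = -0.04828)
p: 0.28326 → 0.25079  (Δp = -0.03247)
p: 0.25079 → 0.22727  (Δp = -0.02352)
p: 0.22727 → 0.20938  (Δp = -0.01788)

0.209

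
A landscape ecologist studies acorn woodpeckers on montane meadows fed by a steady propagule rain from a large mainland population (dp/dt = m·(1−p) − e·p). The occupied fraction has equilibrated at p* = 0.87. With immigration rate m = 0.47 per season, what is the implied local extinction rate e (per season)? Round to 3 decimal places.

0.070

At equilibrium m(1−p*) = e·p*, so e = m(1−p*)/p*.
e = 0.47 × 0.1300 / 0.87 = 0.0702.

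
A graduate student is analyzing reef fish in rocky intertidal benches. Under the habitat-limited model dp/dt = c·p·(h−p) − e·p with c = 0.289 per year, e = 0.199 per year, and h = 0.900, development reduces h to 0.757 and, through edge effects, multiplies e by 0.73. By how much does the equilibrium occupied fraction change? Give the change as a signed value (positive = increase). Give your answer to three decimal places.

0.043

Before: p* = h − e/c = 0.900 − 0.199/0.289 = 0.900 − 0.6886 = 0.2114.
After: c = 0.289, e = 0.14527, h = 0.757; p* = 0.757 − 0.14527/0.289 = 0.2543.
Δp* = 0.2543 − 0.2114 = +0.0429.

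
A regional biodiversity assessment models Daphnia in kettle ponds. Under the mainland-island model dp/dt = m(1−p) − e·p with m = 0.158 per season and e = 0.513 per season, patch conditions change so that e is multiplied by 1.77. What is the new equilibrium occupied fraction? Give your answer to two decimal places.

0.15

Before: p* = 0.158/(0.158+0.513) = 0.2355.
After: m = 0.158, e = 0.90801; p* = 0.158/1.0660 = 0.1482.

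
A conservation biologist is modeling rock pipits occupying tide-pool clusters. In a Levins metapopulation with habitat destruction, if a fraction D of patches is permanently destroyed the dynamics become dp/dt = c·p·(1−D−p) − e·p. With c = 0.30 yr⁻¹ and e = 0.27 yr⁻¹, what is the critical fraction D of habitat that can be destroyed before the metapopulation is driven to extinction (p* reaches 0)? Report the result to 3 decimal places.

0.100

The nontrivial equilibrium is p* = (1−D) − e/c; extinction occurs when this hits zero.
So D_crit = 1 − e/c = 1 − 0.27/0.30 = 1 − 0.9000 = 0.1000.
Note this equals the original equilibrium occupancy — the Levins extinction-debt result.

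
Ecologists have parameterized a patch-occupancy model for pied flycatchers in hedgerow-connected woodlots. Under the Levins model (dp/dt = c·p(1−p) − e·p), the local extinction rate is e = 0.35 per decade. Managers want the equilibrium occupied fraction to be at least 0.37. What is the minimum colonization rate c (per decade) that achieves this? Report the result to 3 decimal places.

0.556

p* = 1 − e/c ≥ 0.37 requires e/c ≤ 0.6300, i.e. c ≥ e/0.6300.
c_min = 0.35/0.6300 = 0.5556.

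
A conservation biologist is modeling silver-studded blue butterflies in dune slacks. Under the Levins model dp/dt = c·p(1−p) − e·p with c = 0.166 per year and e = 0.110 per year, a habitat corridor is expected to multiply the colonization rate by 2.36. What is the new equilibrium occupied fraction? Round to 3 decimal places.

0.719

Before: p* = 1 − 0.110/0.166 = 0.3373.
After the change, c = 0.39176, e = 0.11, so p* = 1 − 0.11/0.39176 = 0.7192.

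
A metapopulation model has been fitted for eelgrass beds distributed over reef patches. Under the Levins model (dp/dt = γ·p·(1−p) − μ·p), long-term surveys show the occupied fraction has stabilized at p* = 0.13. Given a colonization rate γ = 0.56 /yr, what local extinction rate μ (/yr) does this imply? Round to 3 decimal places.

0.487

At equilibrium γ(1−p*) = μ.
μ = 0.56 × (1 − 0.13) = 0.56 × 0.8700 = 0.4872.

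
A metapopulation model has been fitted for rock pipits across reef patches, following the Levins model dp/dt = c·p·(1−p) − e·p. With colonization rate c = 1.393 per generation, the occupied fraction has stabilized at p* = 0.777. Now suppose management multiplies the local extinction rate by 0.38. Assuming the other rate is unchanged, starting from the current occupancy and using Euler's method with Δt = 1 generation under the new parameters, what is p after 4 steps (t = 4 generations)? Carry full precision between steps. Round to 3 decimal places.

0.915

Balance c(1−p*) = e gives e = 1.393×(1 − 0.77700) = 0.31064.
Starting from p₀ = 0.77700; update p ← p + (dp/dt)·Δt with the new parameters.
t = 1: p = 0.77700 + (+0.14965) = 0.92665
t = 2: p = 0.92665 + (-0.01470) = 0.91195
t = 3: p = 0.91195 + (+0.00421) = 0.91616
t = 4: p = 0.91616 + (-0.00114) = 0.91501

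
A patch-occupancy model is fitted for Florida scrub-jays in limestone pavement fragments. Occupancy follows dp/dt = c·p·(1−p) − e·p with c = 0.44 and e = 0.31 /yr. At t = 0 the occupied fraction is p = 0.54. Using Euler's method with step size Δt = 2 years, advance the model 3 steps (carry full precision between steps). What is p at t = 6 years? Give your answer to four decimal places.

Update rule: p ← p + [c·p·(1−p) − e·p]·Δt with Δt = 2.
p: 0.54000 → 0.42379  (Δp = -0.11621)
p: 0.42379 → 0.37593  (Δp = -0.04786)
p: 0.37593 → 0.34931  (Δp = -0.02662)

0.3493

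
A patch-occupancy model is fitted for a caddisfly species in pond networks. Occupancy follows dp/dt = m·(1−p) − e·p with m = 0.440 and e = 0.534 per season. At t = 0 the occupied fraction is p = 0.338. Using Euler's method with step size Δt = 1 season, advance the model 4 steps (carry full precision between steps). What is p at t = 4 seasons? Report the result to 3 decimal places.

0.452

Update rule: p ← p + [m·(1−p) − e·p]·Δt with Δt = 1.
t = 1: p = 0.33800 + (+0.11079) = 0.44879
t = 2: p = 0.44879 + (+0.00288) = 0.45167
t = 3: p = 0.45167 + (+0.00007) = 0.45174
t = 4: p = 0.45174 + (+0.00000) = 0.45175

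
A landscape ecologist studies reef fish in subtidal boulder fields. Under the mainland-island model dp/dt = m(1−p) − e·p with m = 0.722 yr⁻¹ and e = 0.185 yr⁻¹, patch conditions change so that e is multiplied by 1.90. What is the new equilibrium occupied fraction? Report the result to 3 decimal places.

Before: p* = 0.722/(0.722+0.185) = 0.7960.
After: m = 0.722, e = 0.3515; p* = 0.722/1.0735 = 0.6726.

0.673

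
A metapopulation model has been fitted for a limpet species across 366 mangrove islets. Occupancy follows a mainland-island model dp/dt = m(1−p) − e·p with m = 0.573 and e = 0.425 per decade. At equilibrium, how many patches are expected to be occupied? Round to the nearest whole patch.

210

p* = m/(m+e) = 0.573/0.9980 = 0.5741.
Expected occupied patches = N × p* = 366 × 0.5741 = 210.14 ≈ 210.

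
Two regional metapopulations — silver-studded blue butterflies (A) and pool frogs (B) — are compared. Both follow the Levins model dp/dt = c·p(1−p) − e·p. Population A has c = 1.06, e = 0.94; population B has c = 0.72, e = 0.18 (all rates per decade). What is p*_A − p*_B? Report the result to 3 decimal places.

-0.637

A: p*_A = 1 − 0.94/1.06 = 0.1132.
B: p*_B = 1 − 0.18/0.72 = 0.7500.
p*_A − p*_B = 0.1132 − 0.7500 = -0.6368.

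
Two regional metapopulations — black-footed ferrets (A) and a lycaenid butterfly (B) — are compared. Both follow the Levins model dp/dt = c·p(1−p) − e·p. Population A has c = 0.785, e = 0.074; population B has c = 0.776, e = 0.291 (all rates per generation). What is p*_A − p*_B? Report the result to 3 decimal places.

A: p*_A = 1 − 0.074/0.785 = 0.9057.
B: p*_B = 1 − 0.291/0.776 = 0.6250.
p*_A − p*_B = 0.9057 − 0.6250 = 0.2807.

0.281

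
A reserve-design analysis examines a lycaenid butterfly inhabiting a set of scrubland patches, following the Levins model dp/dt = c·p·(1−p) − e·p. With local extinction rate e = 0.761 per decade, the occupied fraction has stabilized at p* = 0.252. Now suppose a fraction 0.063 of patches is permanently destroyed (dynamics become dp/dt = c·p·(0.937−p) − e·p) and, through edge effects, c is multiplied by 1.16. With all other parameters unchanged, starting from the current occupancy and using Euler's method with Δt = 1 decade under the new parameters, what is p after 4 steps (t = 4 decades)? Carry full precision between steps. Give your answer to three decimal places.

Balance c(1−p*) = e gives c = e/(1 − 0.25200) = 0.761/0.74800 = 1.01738.
Starting from p₀ = 0.25200; update p ← p + (dp/dt)·Δt with the new parameters.
  1  |  dp/dt·Δt = +0.011947  |  p_1 = 0.263947
  2  |  dp/dt·Δt = +0.008792  |  p_2 = 0.272739
  3  |  dp/dt·Δt = +0.006255  |  p_3 = 0.278994
  4  |  dp/dt·Δt = +0.004339  |  p_4 = 0.283333

0.283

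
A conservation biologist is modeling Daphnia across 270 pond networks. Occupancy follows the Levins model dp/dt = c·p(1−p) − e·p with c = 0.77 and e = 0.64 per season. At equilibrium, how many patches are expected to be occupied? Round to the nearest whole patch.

46

p* = 1 − e/c = 1 − 0.64/0.77 = 0.1688.
Expected occupied patches = N × p* = 270 × 0.1688 = 45.58 ≈ 46.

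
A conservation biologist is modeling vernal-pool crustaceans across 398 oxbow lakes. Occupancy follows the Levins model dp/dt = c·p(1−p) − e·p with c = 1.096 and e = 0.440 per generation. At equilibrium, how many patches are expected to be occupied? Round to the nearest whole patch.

p* = 1 − e/c = 1 − 0.440/1.096 = 0.5985.
Expected occupied patches = N × p* = 398 × 0.5985 = 238.22 ≈ 238.

238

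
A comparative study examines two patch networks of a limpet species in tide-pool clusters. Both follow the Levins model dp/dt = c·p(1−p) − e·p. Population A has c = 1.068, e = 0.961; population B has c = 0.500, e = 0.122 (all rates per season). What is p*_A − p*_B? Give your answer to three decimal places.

-0.656

A: p*_A = 1 − 0.961/1.068 = 0.1002.
B: p*_B = 1 − 0.122/0.500 = 0.7560.
p*_A − p*_B = 0.1002 − 0.7560 = -0.6558.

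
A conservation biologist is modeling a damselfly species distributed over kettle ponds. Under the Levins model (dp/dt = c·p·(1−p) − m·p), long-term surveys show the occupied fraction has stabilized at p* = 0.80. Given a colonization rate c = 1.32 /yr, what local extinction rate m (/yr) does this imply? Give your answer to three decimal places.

At equilibrium c(1−p*) = m.
m = 1.32 × (1 − 0.80) = 1.32 × 0.2000 = 0.2640.

0.264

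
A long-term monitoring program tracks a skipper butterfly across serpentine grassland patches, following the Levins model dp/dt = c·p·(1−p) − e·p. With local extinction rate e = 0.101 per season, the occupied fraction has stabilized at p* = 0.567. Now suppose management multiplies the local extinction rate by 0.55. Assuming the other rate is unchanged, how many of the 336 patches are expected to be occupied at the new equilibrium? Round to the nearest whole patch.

256

Balance c(1−p*) = e gives c = e/(1 − 0.56700) = 0.101/0.43300 = 0.23326.
New p* = 1 − e/c = 1 − 0.05555/0.23326 = 0.76185.
Expected occupied = 336 × 0.76185 = 255.98 ≈ 256.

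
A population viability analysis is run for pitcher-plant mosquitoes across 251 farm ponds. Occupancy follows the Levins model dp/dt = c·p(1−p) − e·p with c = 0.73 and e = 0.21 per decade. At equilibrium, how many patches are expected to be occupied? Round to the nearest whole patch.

p* = 1 − e/c = 1 − 0.21/0.73 = 0.7123.
Expected occupied patches = N × p* = 251 × 0.7123 = 178.79 ≈ 179.

179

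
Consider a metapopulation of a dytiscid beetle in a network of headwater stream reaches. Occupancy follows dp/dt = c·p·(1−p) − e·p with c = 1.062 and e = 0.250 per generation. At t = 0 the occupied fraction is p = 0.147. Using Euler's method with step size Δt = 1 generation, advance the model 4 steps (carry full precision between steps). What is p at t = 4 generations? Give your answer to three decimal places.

0.664

Update rule: p ← p + [c·p·(1−p) − e·p]·Δt with Δt = 1.
t = 1: p = 0.14700 + (+0.09642) = 0.24342
t = 2: p = 0.24342 + (+0.13473) = 0.37814
t = 3: p = 0.37814 + (+0.15519) = 0.53334
t = 4: p = 0.53334 + (+0.13099) = 0.66432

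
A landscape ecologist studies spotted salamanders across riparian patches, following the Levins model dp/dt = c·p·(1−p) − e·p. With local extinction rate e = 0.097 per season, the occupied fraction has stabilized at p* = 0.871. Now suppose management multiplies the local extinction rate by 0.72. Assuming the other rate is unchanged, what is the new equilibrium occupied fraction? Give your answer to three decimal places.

Balance c(1−p*) = e gives c = e/(1 − 0.87100) = 0.097/0.12900 = 0.75194.
New p* = 1 − e/c = 1 − 0.06984/0.75194 = 0.90712.

0.907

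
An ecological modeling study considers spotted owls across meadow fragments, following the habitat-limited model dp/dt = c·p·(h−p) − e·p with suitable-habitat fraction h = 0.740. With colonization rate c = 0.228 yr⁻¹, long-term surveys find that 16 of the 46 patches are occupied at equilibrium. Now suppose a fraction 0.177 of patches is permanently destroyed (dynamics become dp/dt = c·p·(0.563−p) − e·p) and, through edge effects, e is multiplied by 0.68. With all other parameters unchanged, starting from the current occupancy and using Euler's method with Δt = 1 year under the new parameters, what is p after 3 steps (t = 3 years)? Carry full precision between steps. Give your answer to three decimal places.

Observed p* = 16/46 = 0.34783.
Balance c(h−p*) = e gives e = 0.228×(0.74 − 0.34783) = 0.08942.
Starting from p₀ = 0.34783; update p ← p + (dp/dt)·Δt with the new parameters.
  1  |  dp/dt·Δt = -0.004085  |  p_1 = 0.343742
  2  |  dp/dt·Δt = -0.003716  |  p_2 = 0.340025
  3  |  dp/dt·Δt = -0.003388  |  p_3 = 0.336637

0.337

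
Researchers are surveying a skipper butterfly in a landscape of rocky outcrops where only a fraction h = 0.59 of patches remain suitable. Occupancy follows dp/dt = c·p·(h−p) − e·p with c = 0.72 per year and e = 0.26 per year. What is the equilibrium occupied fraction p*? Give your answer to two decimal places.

Setting dp/dt = 0 and dividing by p* gives c·(h−p*) = e.
So p* = h − e/c = 0.59 − 0.26/0.72 = 0.59 − 0.3611 = 0.2289.

0.23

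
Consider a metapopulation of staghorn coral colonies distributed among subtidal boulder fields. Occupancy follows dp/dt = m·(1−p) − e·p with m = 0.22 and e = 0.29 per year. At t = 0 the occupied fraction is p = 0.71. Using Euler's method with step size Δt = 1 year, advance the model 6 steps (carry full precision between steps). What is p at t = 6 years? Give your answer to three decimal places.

Update rule: p ← p + [m·(1−p) − e·p]·Δt with Δt = 1.
t = 1: p = 0.71000 + (-0.14210) = 0.56790
t = 2: p = 0.56790 + (-0.06963) = 0.49827
t = 3: p = 0.49827 + (-0.03412) = 0.46415
t = 4: p = 0.46415 + (-0.01672) = 0.44743
t = 5: p = 0.44743 + (-0.00819) = 0.43924
t = 6: p = 0.43924 + (-0.00401) = 0.43523

0.435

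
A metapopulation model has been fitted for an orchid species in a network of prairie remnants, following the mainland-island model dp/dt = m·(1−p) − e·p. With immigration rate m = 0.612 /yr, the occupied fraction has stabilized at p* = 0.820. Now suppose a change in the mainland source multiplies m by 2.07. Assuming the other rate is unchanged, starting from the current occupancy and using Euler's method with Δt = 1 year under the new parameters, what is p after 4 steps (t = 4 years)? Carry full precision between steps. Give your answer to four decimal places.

0.9019

Balance m(1−p*) = e·p* gives e = m(1−p*)/p* = 0.612×0.18000/0.82000 = 0.13434.
Starting from p₀ = 0.82000; update p ← p + (dp/dt)·Δt with the new parameters.
t = 1: p = 0.82000 + (+0.11787) = 0.93787
t = 2: p = 0.93787 + (-0.04729) = 0.89058
t = 3: p = 0.89058 + (+0.01897) = 0.90955
t = 4: p = 0.90955 + (-0.00761) = 0.90194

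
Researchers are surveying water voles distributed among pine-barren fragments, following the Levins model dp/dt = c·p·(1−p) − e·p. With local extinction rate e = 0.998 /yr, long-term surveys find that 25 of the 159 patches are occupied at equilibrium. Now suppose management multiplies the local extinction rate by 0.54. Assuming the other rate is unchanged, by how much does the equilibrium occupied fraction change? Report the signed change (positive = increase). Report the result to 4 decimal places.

0.3877

Observed p* = 25/159 = 0.15723.
Balance c(1−p*) = e gives c = e/(1 − 0.15723) = 0.998/0.84277 = 1.18419.
New p* = 1 − e/c = 1 − 0.53892/1.18419 = 0.54490.
Δp* = 0.54490 − 0.15723 = +0.38767.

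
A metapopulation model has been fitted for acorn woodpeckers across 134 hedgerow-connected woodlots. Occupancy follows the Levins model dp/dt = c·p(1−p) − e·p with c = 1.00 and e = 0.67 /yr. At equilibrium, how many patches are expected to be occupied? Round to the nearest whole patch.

p* = 1 − e/c = 1 − 0.67/1.00 = 0.3300.
Expected occupied patches = N × p* = 134 × 0.3300 = 44.22 ≈ 44.

44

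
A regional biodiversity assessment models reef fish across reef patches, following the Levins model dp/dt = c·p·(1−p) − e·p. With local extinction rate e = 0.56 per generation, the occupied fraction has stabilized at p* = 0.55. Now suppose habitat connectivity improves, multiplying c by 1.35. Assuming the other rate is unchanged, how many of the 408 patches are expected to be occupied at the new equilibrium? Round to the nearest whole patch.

272

Balance c(1−p*) = e gives c = e/(1 − 0.55000) = 0.56/0.45000 = 1.24444.
New p* = 1 − e/c = 1 − 0.56000/1.67999 = 0.66666.
Expected occupied = 408 × 0.66666 = 272.00 ≈ 272.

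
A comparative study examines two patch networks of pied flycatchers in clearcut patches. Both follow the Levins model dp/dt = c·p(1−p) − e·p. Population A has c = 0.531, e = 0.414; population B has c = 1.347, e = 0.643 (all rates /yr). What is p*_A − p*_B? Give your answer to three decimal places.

A: p*_A = 1 − 0.414/0.531 = 0.2203.
B: p*_B = 1 − 0.643/1.347 = 0.5226.
p*_A − p*_B = 0.2203 − 0.5226 = -0.3023.

-0.302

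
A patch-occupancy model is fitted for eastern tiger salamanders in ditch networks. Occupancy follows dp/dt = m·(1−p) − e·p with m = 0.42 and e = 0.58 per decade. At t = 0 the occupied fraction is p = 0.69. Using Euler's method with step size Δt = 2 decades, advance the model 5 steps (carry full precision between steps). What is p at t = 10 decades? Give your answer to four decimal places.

Update rule: p ← p + [m·(1−p) − e·p]·Δt with Δt = 2.
step 1: Δp = -0.54000, p = 0.15000
step 2: Δp = +0.54000, p = 0.69000
step 3: Δp = -0.54000, p = 0.15000
step 4: Δp = +0.54000, p = 0.69000
step 5: Δp = -0.54000, p = 0.15000

0.1500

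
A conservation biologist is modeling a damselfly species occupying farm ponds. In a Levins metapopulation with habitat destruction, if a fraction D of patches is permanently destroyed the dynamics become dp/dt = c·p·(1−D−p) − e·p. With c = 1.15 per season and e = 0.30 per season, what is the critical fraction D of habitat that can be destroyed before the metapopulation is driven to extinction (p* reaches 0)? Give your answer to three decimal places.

The nontrivial equilibrium is p* = (1−D) − e/c; extinction occurs when this hits zero.
So D_crit = 1 − e/c = 1 − 0.30/1.15 = 1 − 0.2609 = 0.7391.
This equals the undisturbed p*, a classic result of Lande's extension.

0.739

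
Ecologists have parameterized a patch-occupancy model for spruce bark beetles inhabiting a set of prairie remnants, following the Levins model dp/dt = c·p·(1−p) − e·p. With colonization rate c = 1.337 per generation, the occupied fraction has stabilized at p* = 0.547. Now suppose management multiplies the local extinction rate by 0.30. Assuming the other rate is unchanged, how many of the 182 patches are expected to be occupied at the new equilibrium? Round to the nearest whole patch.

Balance c(1−p*) = e gives e = 1.337×(1 − 0.54700) = 0.60566.
New p* = 1 − e/c = 1 − 0.18170/1.33700 = 0.86410.
Expected occupied = 182 × 0.86410 = 157.27 ≈ 157.

157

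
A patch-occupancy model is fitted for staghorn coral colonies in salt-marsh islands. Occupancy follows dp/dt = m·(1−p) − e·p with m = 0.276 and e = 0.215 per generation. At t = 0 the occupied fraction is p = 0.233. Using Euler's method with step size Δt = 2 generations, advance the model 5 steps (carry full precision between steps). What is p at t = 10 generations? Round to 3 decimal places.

0.562

Update rule: p ← p + [m·(1−p) − e·p]·Δt with Δt = 2.
t = 2: p = 0.23300 + (+0.32319) = 0.55619
t = 4: p = 0.55619 + (+0.00582) = 0.56201
t = 6: p = 0.56201 + (+0.00010) = 0.56212
t = 8: p = 0.56212 + (+0.00000) = 0.56212
t = 10: p = 0.56212 + (+0.00000) = 0.56212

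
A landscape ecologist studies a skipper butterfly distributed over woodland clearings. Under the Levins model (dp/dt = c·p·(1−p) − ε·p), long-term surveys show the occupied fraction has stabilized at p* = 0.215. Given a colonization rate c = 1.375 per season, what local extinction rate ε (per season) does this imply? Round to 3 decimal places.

1.079

At equilibrium c(1−p*) = ε.
ε = 1.375 × (1 − 0.215) = 1.375 × 0.7850 = 1.0794.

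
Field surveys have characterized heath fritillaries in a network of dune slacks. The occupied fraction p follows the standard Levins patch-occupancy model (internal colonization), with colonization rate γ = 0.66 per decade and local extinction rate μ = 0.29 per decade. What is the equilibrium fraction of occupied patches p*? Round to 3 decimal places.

0.561

Setting dp/dt = 0 and dividing through by p* gives γ·(1−p*) = μ.
So p* = 1 − μ/γ = 1 − 0.29/0.66 = 1 − 0.4394 = 0.5606.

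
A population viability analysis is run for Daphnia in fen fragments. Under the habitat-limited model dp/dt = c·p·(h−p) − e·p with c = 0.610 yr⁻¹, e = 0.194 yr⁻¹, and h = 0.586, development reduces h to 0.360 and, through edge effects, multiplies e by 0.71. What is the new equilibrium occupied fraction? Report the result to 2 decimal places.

Before: p* = h − e/c = 0.586 − 0.194/0.610 = 0.586 − 0.3180 = 0.2680.
After: c = 0.61, e = 0.13774, h = 0.360; p* = 0.360 − 0.13774/0.61 = 0.1342.

0.13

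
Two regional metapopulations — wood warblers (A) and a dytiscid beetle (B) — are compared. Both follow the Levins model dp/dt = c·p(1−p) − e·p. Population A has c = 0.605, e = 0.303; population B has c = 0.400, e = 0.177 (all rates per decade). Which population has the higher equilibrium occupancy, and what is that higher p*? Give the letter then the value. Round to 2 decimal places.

A: p*_A = 1 − 0.303/0.605 = 0.4992.
B: p*_B = 1 − 0.177/0.400 = 0.5575.
B is higher at 0.5575.

B, 0.56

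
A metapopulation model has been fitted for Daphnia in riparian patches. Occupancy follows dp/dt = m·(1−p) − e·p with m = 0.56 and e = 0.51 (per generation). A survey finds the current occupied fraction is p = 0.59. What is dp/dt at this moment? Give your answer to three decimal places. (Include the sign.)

Colonization term: m·(1−p) = 0.56×0.4100 = 0.22960.
Extinction term: e·p = 0.30090.
dp/dt = 0.22960 − 0.30090 = -0.07130.

-0.071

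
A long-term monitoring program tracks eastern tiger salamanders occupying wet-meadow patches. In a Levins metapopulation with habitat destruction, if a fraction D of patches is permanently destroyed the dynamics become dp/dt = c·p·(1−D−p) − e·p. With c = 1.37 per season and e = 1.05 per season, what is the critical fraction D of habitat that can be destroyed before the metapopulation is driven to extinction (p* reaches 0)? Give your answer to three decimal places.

The nontrivial equilibrium is p* = (1−D) − e/c; extinction occurs when this hits zero.
So D_crit = 1 − e/c = 1 − 1.05/1.37 = 1 − 0.7664 = 0.2336.
This equals the undisturbed p*, a classic result of Lande's extension.

0.234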